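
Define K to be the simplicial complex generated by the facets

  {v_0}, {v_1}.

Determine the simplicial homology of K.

H_0 = Z^2.

K has 2 vertices.
rank ∂_0 = 0, rank ∂_1 = 0 ⇒ b_0 = 2 − 0 − 0 = 2. So H_0 ≅ Z^2.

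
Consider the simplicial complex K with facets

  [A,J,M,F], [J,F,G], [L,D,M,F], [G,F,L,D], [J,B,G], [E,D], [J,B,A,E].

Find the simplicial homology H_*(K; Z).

K has 9 vertices, 22 edges, 17 triangles, 4 3-simplices.
rank ∂_0 = 0, rank ∂_1 = 8 ⇒ b_0 = 9 − 0 − 8 = 1; all invariant factors of ∂_1 are 1 so no torsion. So H_0 ≅ Z.
rank ∂_1 = 8, rank ∂_2 = 13 ⇒ b_1 = 22 − 8 − 13 = 1; all invariant factors of ∂_2 are 1 so no torsion. So H_1 ≅ Z.
rank ∂_2 = 13, rank ∂_3 = 4 ⇒ b_2 = 17 − 13 − 4 = 0; all invariant factors of ∂_3 are 1 so no torsion. So H_2 ≅ 0.
rank ∂_3 = 4, rank ∂_4 = 0 ⇒ b_3 = 4 − 4 − 0 = 0. So H_3 ≅ 0.

H_0 ≅ Z,  H_1 ≅ Z,  H_2 = 0,  H_3 = 0.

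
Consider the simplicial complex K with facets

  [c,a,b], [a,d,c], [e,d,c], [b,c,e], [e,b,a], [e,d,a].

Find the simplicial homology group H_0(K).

Fix the vertex order a < b < c < d < e and write every simplex with vertices in increasing order. Then dim K = 2 and the simplices of K are:

  0-simplices (5): a, b, c, d, e
  1-simplices (9): ab, ac, ad, ae, bc, be, cd, ce, de
  2-simplices (6): abc, abe, acd, ade, bce, cde

giving chain groups C_0 ≅ Z^5, C_1 ≅ Z^9, C_2 ≅ Z^6.

The boundary map ∂_1: C_1 → C_0 sends each edge [p,q] (with p < q) to q − p.
The 5×9 boundary matrix has rank 4 and Smith normal form diag(1,1,1,1).

The boundary map ∂_2: C_2 → C_1 acts by ∂[p,q,r] = [q,r] − [p,r] + [p,q]. For instance
  ∂abc = bc − ac + ab,
  ∂ade = de − ae + ad.
This gives a 9×6 integer matrix of rank 5; reducing to Smith normal form yields diagonal entries (1,1,1,1,1).

Now H_k = ker ∂_k / im ∂_{k+1}, so:

  H_0: rank C_0 − rank ∂_1 = 5 − 4 = 1, and the invariant factors of ∂_1 are all 1, so H_0 = Z.

(K is a triangulation of the 2-sphere S^2.)

H_0 ≅ Z.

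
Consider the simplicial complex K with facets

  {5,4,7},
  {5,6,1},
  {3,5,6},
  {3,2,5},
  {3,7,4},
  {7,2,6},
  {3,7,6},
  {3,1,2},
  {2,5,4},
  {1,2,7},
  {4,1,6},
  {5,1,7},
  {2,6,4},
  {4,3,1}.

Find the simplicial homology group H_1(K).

H_1 ≅ Z^2.

Fix the vertex order 1 < 2 < 3 < 4 < 5 < 6 < 7 and write every simplex with vertices in increasing order. Then dim K = 2 and the simplices of K are:

  0-simplices (7): [1], [2], [3], [4], [5], [6], [7]
  1-simplices (21): [1,2], [1,3], [1,4], [1,5], [1,6], [1,7], [2,3], [2,4], [2,5], [2,6], [2,7], [3,4], [3,5], [3,6], [3,7], [4,5], [4,6], [4,7], [5,6], [5,7], [6,7]
  2-simplices (14): [1,2,3], [1,2,7], [1,3,4], [1,4,6], [1,5,6], [1,5,7], [2,3,5], [2,4,5], [2,4,6], [2,6,7], [3,4,7], [3,5,6], [3,6,7], [4,5,7]

so the chain groups are C_0 ≅ Z^7, C_1 ≅ Z^21, C_2 ≅ Z^14.

Boundary ∂_1: C_1 → C_0 sends each edge [p,q] (with p < q) to q − p.
The resulting 7×21 matrix has rank 6, and its Smith normal form has invariant factors (1,1,1,1,1,1).

The boundary map ∂_2: C_2 → C_1 maps a triangle to the signed sum of its edges. For instance
  ∂[1,5,7] = [5,7] − [1,7] + [1,5],
  ∂[1,4,6] = [4,6] − [1,6] + [1,4].
This gives a 21×14 integer matrix of rank 13; reducing to Smith normal form yields diagonal entries (1,1,1,1,1,1,1,1,1,1,1,1,1).

Computing H_k = (kernel of ∂_k) / (image of ∂_{k+1}):

  H_1: rank ker ∂_1 − rank ∂_2 = (21 − 6) − 13 = 2, and the invariant factors of ∂_2 are all 1, so H_1 ≅ Z^2.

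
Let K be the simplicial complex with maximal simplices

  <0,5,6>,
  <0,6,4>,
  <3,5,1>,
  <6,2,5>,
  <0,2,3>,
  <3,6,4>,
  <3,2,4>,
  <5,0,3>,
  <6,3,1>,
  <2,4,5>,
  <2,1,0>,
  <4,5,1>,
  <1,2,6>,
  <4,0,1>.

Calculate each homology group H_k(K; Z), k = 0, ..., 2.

K has 7 vertices, 21 edges, 14 triangles.
rank ∂_0 = 0, rank ∂_1 = 6 ⇒ b_0 = 7 − 0 − 6 = 1; all invariant factors of ∂_1 are 1 so no torsion. So H_0 = Z.
rank ∂_1 = 6, rank ∂_2 = 13 ⇒ b_1 = 21 − 6 − 13 = 2; all invariant factors of ∂_2 are 1 so no torsion. So H_1 = Z^2.
rank ∂_2 = 13, rank ∂_3 = 0 ⇒ b_2 = 14 − 13 − 0 = 1. So H_2 = Z.

H_0 ≅ Z,  H_1 ≅ Z^2,  H_2 ≅ Z.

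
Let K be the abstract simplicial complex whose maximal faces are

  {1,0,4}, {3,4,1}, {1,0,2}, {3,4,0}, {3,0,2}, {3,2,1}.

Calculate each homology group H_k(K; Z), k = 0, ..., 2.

Fix the vertex order 0 < 1 < 2 < 3 < 4 and write every simplex with vertices in increasing order. Then dim K = 2 and the simplices of K are:

  0-simplices (5): [0], [1], [2], [3], [4]
  1-simplices (9): [0,1], [0,2], [0,3], [0,4], [1,2], [1,3], [1,4], [2,3], [3,4]
  2-simplices (6): [0,1,2], [0,1,4], [0,2,3], [0,3,4], [1,2,3], [1,3,4]

so the chain groups are C_0 ≅ Z^5, C_1 ≅ Z^9, C_2 ≅ Z^6.

The boundary map ∂_1: C_1 → C_0 maps an edge to its endpoints' difference, ∂[p,q] = q − p. For instance
  ∂[0,4] = [4] − [0].
This gives a 5×9 integer matrix of rank 4; reducing to Smith normal form yields diagonal entries (1,1,1,1).

Boundary ∂_2: C_2 → C_1 maps a triangle to the signed sum of its edges. For instance
  ∂[0,1,4] = [1,4] − [0,4] + [0,1],
  ∂[1,3,4] = [3,4] − [1,4] + [1,3].
This gives a 9×6 integer matrix of rank 5; reducing to Smith normal form yields diagonal entries (1,1,1,1,1).

Now H_k = ker ∂_k / im ∂_{k+1}, so:

  H_0: rank C_0 − rank ∂_1 = 5 − 4 = 1, and the invariant factors of ∂_1 are all 1, so H_0 = Z.
  H_1: rank ker ∂_1 − rank ∂_2 = (9 − 4) − 5 = 0, and the invariant factors of ∂_2 are all 1, so H_1 = 0.
  H_2: rank ker ∂_2 − rank ∂_3 = (6 − 5) − 0 = 1, and there is no ∂_3, so H_2 = Z.

H_0 = Z,  H_1 = 0,  H_2 = Z.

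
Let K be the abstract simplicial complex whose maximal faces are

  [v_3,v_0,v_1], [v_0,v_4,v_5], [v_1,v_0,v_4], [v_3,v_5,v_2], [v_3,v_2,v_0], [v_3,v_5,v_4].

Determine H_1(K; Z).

We work with the vertex ordering v_0 < v_1 < v_2 < v_3 < v_4 < v_5. The simplices of K, each written with vertices in increasing order, are:

  0-simplices (6): [v_0], [v_1], [v_2], [v_3], [v_4], [v_5]
  1-simplices (12): [v_0,v_1], [v_0,v_2], [v_0,v_3], [v_0,v_4], [v_0,v_5], [v_1,v_3], [v_1,v_4], [v_2,v_3], [v_2,v_5], [v_3,v_4], [v_3,v_5], [v_4,v_5]
  2-simplices (6): [v_0,v_1,v_3], [v_0,v_1,v_4], [v_0,v_2,v_3], [v_0,v_4,v_5], [v_2,v_3,v_5], [v_3,v_4,v_5]

giving chain groups C_0 ≅ Z^6, C_1 ≅ Z^12, C_2 ≅ Z^6.

Boundary ∂_1: C_1 → C_0 maps an edge to its endpoints' difference, ∂[p,q] = q − p. For instance
  ∂[v_1,v_4] = [v_4] − [v_1].
The 6×12 boundary matrix has rank 5 and Smith normal form diag(1,1,1,1,1).

∂_2: C_2 → C_1 sends each 2-simplex [p,q,r] to [q,r] − [p,r] + [p,q]. For instance
  ∂[v_2,v_3,v_5] = [v_3,v_5] − [v_2,v_5] + [v_2,v_3],
  ∂[v_0,v_2,v_3] = [v_2,v_3] − [v_0,v_3] + [v_0,v_2].
As a 12×6 matrix over Z this has rank 6, with invariant factors (1,1,1,1,1,1).

Now H_k = ker ∂_k / im ∂_{k+1}, so:

  H_1: rank ker ∂_1 − rank ∂_2 = (12 − 5) − 6 = 1, and the invariant factors of ∂_2 are all 1, so H_1 = Z.

H_1 ≅ Z.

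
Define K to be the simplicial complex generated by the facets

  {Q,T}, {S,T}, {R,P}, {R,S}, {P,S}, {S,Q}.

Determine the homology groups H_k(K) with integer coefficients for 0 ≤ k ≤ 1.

Take the total order P < Q < R < S < T on the vertex set. Then K (dimension 1) consists of the simplices:

  0-simplices (5): P, Q, R, S, T
  1-simplices (6): PR, PS, QS, QT, RS, ST

giving chain groups C_0 ≅ Z^5, C_1 ≅ Z^6.

Boundary ∂_1: C_1 → C_0 sends each edge [p,q] (with p < q) to q − p. For instance
  ∂ST = T − S.
The 5×6 boundary matrix has rank 4 and Smith normal form diag(1,1,1,1).

Reading off H_k = ker ∂_k / im ∂_{k+1}:

  H_0: rank C_0 − rank ∂_1 = 5 − 4 = 1, and the invariant factors of ∂_1 are all 1, so H_0 ≅ Z.
  H_1: rank ker ∂_1 − rank ∂_2 = (6 − 4) − 0 = 2, and there is no ∂_2, so H_1 ≅ Z^2.

As a check, the Euler characteristic is 5 − 6 = -1, which agrees with 1 − 2 = -1.

H_0 = Z,  H_1 = Z^2.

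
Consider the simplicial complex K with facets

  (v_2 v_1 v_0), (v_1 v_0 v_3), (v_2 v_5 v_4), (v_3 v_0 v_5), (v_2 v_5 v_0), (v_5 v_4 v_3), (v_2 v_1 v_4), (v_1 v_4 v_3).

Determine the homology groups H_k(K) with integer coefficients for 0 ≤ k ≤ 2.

Take the total order v_0 < v_1 < v_2 < v_3 < v_4 < v_5 on the vertex set. Then K (dimension 2) consists of the simplices:

  0-simplices (6): [v_0], [v_1], [v_2], [v_3], [v_4], [v_5]
  1-simplices (12): [v_0,v_1], [v_0,v_2], [v_0,v_3], [v_0,v_5], [v_1,v_2], [v_1,v_3], [v_1,v_4], [v_2,v_4], [v_2,v_5], [v_3,v_4], [v_3,v_5], [v_4,v_5]
  2-simplices (8): [v_0,v_1,v_2], [v_0,v_1,v_3], [v_0,v_2,v_5], [v_0,v_3,v_5], [v_1,v_2,v_4], [v_1,v_3,v_4], [v_2,v_4,v_5], [v_3,v_4,v_5]

giving chain groups C_0 ≅ Z^6, C_1 ≅ Z^12, C_2 ≅ Z^8.

The boundary map ∂_1: C_1 → C_0 sends each edge [p,q] (with p < q) to q − p. For instance
  ∂[v_1,v_3] = [v_3] − [v_1].
The resulting 6×12 matrix has rank 5, and its Smith normal form has invariant factors (1,1,1,1,1).

∂_2: C_2 → C_1 maps a triangle to the signed sum of its edges. For instance
  ∂[v_0,v_3,v_5] = [v_3,v_5] − [v_0,v_5] + [v_0,v_3],
  ∂[v_0,v_2,v_5] = [v_2,v_5] − [v_0,v_5] + [v_0,v_2].
The resulting 12×8 matrix has rank 7, and its Smith normal form has invariant factors (1,1,1,1,1,1,1).

Reading off H_k = ker ∂_k / im ∂_{k+1}:

  H_0: rank C_0 − rank ∂_1 = 6 − 5 = 1, and the invariant factors of ∂_1 are all 1, so H_0 = Z.
  H_1: rank ker ∂_1 − rank ∂_2 = (12 − 5) − 7 = 0, and the invariant factors of ∂_2 are all 1, so H_1 = 0.
  H_2: rank ker ∂_2 − rank ∂_3 = (8 − 7) − 0 = 1, and there is no ∂_3, so H_2 = Z.

H_0 = Z,  H_1 = 0,  H_2 = Z.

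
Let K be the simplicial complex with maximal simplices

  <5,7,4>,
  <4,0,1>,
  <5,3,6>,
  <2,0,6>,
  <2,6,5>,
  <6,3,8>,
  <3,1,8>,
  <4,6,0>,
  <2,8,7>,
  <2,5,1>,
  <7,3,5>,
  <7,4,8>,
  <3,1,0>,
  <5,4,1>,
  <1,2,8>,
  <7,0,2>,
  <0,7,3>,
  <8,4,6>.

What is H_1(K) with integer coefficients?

H_1 ≅ Z^2.

K has 9 vertices, 27 edges, 18 triangles.
rank ∂_1 = 8, rank ∂_2 = 17 ⇒ b_1 = 27 − 8 − 17 = 2; all invariant factors of ∂_2 are 1 so no torsion. So H_1 ≅ Z^2.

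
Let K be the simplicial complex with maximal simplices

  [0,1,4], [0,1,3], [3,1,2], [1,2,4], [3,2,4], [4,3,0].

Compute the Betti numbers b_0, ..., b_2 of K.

K has 5 vertices, 9 edges, 6 triangles.
rank ∂_0 = 0, rank ∂_1 = 4 ⇒ b_0 = 5 − 0 − 4 = 1; all invariant factors of ∂_1 are 1 so no torsion. So H_0 ≅ Z.
rank ∂_1 = 4, rank ∂_2 = 5 ⇒ b_1 = 9 − 4 − 5 = 0; all invariant factors of ∂_2 are 1 so no torsion. So H_1 ≅ 0.
rank ∂_2 = 5, rank ∂_3 = 0 ⇒ b_2 = 6 − 5 − 0 = 1. So H_2 ≅ Z.

b_0 = 1, b_1 = 0, b_2 = 1.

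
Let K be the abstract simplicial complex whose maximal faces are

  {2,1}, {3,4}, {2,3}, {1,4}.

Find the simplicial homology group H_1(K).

Take the total order 1 < 2 < 3 < 4 on the vertex set. Then K (dimension 1) consists of the simplices:

  0-simplices (4): [1], [2], [3], [4]
  1-simplices (4): [1,2], [1,4], [2,3], [3,4]

so the chain groups are C_0 ≅ Z^4, C_1 ≅ Z^4.

∂_1: C_1 → C_0 is given by ∂[p,q] = [q] − [p]. For instance
  ∂[3,4] = [4] − [3].
The resulting 4×4 matrix has rank 3, and its Smith normal form has invariant factors (1,1,1).

Computing H_k = (kernel of ∂_k) / (image of ∂_{k+1}):

  H_1: rank ker ∂_1 − rank ∂_2 = (4 − 3) − 0 = 1, and there is no ∂_2, so H_1 ≅ Z.

H_1 = Z.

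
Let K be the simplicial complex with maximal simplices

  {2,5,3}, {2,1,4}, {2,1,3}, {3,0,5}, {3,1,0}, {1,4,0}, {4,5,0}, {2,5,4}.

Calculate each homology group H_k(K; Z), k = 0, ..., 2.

Order the vertices as 0 < 1 < 2 < 3 < 4 < 5. Listing each simplex with vertices in this order, K has dimension 2 with simplices:

  0-simplices (6): [0], [1], [2], [3], [4], [5]
  1-simplices (12): [0,1], [0,3], [0,4], [0,5], [1,2], [1,3], [1,4], [2,3], [2,4], [2,5], [3,5], [4,5]
  2-simplices (8): [0,1,3], [0,1,4], [0,3,5], [0,4,5], [1,2,3], [1,2,4], [2,3,5], [2,4,5]

Hence C_0 ≅ Z^6, C_1 ≅ Z^12, C_2 ≅ Z^8.

Boundary ∂_1: C_1 → C_0 is given by ∂[p,q] = [q] − [p]. For instance
  ∂[3,5] = [5] − [3].
As a 6×12 matrix over Z this has rank 5, with invariant factors (1,1,1,1,1).

Boundary ∂_2: C_2 → C_1 sends each 2-simplex [p,q,r] to [q,r] − [p,r] + [p,q]. For instance
  ∂[1,2,4] = [2,4] − [1,4] + [1,2],
  ∂[2,3,5] = [3,5] − [2,5] + [2,3].
This gives a 12×8 integer matrix of rank 7; reducing to Smith normal form yields diagonal entries (1,1,1,1,1,1,1).

Reading off H_k = ker ∂_k / im ∂_{k+1}:

  H_0: rank C_0 − rank ∂_1 = 6 − 5 = 1, and the invariant factors of ∂_1 are all 1, so H_0 = Z.
  H_1: rank ker ∂_1 − rank ∂_2 = (12 − 5) − 7 = 0, and the invariant factors of ∂_2 are all 1, so H_1 = 0.
  H_2: rank ker ∂_2 − rank ∂_3 = (8 − 7) − 0 = 1, and there is no ∂_3, so H_2 = Z.

As a check, the Euler characteristic is 6 − 12 + 8 = 2, which agrees with 1 − 0 + 1 = 2.
(K is a triangulation of the 2-sphere S^2.)

H_0 ≅ Z,  H_1 = 0,  H_2 ≅ Z.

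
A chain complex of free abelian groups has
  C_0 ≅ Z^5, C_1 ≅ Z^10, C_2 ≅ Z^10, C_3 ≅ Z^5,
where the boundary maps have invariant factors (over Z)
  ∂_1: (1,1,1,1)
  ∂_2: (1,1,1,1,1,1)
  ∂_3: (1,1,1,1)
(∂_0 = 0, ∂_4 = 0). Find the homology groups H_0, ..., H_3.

H_0: b_0 = 5 − 0 − 4 = 1; torsion from ∂_1 factors > 1: none. So H_0 ≅ Z.
H_1: b_1 = 10 − 4 − 6 = 0; torsion from ∂_2 factors > 1: none. So H_1 ≅ 0.
H_2: b_2 = 10 − 6 − 4 = 0; torsion from ∂_3 factors > 1: none. So H_2 ≅ 0.
H_3: b_3 = 5 − 4 − 0 = 1; torsion from ∂_4 factors > 1: none. So H_3 ≅ Z.

H_0 ≅ Z,  H_1 = 0,  H_2 = 0,  H_3 ≅ Z.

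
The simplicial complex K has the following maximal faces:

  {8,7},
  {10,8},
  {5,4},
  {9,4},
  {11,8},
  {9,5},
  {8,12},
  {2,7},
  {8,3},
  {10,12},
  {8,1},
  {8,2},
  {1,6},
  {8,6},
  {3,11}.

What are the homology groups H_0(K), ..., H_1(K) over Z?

Fix the vertex order 1 < 2 < 3 < 4 < 5 < 6 < 7 < 8 < 9 < 10 < 11 < 12 and write every simplex with vertices in increasing order. Then dim K = 1 and the simplices of K are:

  0-simplices (12): [1], [2], [3], [4], [5], [6], [7], [8], [9], [10], [11], [12]
  1-simplices (15): [1,6], [1,8], [2,7], [2,8], [3,8], [3,11], [4,5], [4,9], [5,9], [6,8], [7,8], [8,10], [8,11], [8,12], [10,12]

Hence C_0 ≅ Z^12, C_1 ≅ Z^15.

The boundary map ∂_1: C_1 → C_0 is given by ∂[p,q] = [q] − [p].
The resulting 12×15 matrix has rank 10, and its Smith normal form has invariant factors (1,1,1,1,1,1,1,1,1,1).

From H_k ≅ ker(∂_k) / im(∂_{k+1}) we obtain:

  H_0: rank C_0 − rank ∂_1 = 12 − 10 = 2, and the invariant factors of ∂_1 are all 1, so H_0 ≅ Z^2.
  H_1: rank ker ∂_1 − rank ∂_2 = (15 − 10) − 0 = 5, and there is no ∂_2, so H_1 ≅ Z^5.

H_0 = Z^2,  H_1 = Z^5.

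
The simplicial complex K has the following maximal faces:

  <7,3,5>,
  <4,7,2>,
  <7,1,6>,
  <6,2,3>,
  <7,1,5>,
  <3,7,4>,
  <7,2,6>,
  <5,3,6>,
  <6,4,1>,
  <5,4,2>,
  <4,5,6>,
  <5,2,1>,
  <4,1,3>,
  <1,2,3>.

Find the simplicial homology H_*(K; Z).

Fix the vertex order 1 < 2 < 3 < 4 < 5 < 6 < 7 and write every simplex with vertices in increasing order. Then dim K = 2 and the simplices of K are:

  0-simplices (7): [1], [2], [3], [4], [5], [6], [7]
  1-simplices (21): [1,2], [1,3], [1,4], [1,5], [1,6], [1,7], [2,3], [2,4], [2,5], [2,6], [2,7], [3,4], [3,5], [3,6], [3,7], [4,5], [4,6], [4,7], [5,6], [5,7], [6,7]
  2-simplices (14): [1,2,3], [1,2,5], [1,3,4], [1,4,6], [1,5,7], [1,6,7], [2,3,6], [2,4,5], [2,4,7], [2,6,7], [3,4,7], [3,5,6], [3,5,7], [4,5,6]

so the chain groups are C_0 ≅ Z^7, C_1 ≅ Z^21, C_2 ≅ Z^14.

Boundary ∂_1: C_1 → C_0 is given by ∂[p,q] = [q] − [p].
The 7×21 boundary matrix has rank 6 and Smith normal form diag(1,1,1,1,1,1).

∂_2: C_2 → C_1 maps a triangle to the signed sum of its edges. For instance
  ∂[2,6,7] = [6,7] − [2,7] + [2,6],
  ∂[2,4,5] = [4,5] − [2,5] + [2,4].
As a 21×14 matrix over Z this has rank 13, with invariant factors (1,1,1,1,1,1,1,1,1,1,1,1,1).

Computing H_k = (kernel of ∂_k) / (image of ∂_{k+1}):

  H_0: rank C_0 − rank ∂_1 = 7 − 6 = 1, and the invariant factors of ∂_1 are all 1, so H_0 ≅ Z.
  H_1: rank ker ∂_1 − rank ∂_2 = (21 − 6) − 13 = 2, and the invariant factors of ∂_2 are all 1, so H_1 ≅ Z^2.
  H_2: rank ker ∂_2 − rank ∂_3 = (14 − 13) − 0 = 1, and there is no ∂_3, so H_2 ≅ Z.

As a check, the Euler characteristic is 7 − 21 + 14 = 0, which agrees with 1 − 2 + 1 = 0.

H_0 = Z,  H_1 = Z^2,  H_2 = Z.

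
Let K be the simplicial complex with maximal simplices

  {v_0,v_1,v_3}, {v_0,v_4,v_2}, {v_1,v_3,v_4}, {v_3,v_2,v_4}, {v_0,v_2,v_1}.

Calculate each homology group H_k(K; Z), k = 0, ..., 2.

H_0 = Z,  H_1 = Z,  H_2 = 0.

Take the total order v_0 < v_1 < v_2 < v_3 < v_4 on the vertex set. Then K (dimension 2) consists of the simplices:

  0-simplices (5): [v_0], [v_1], [v_2], [v_3], [v_4]
  1-simplices (10): [v_0,v_1], [v_0,v_2], [v_0,v_3], [v_0,v_4], [v_1,v_2], [v_1,v_3], [v_1,v_4], [v_2,v_3], [v_2,v_4], [v_3,v_4]
  2-simplices (5): [v_0,v_1,v_2], [v_0,v_1,v_3], [v_0,v_2,v_4], [v_1,v_3,v_4], [v_2,v_3,v_4]

Hence C_0 ≅ Z^5, C_1 ≅ Z^10, C_2 ≅ Z^5.

Boundary ∂_1: C_1 → C_0 maps an edge to its endpoints' difference, ∂[p,q] = q − p. For instance
  ∂[v_1,v_3] = [v_3] − [v_1].
The resulting 5×10 matrix has rank 4, and its Smith normal form has invariant factors (1,1,1,1).

The boundary map ∂_2: C_2 → C_1 sends each 2-simplex [p,q,r] to [q,r] − [p,r] + [p,q]. For instance
  ∂[v_0,v_1,v_3] = [v_1,v_3] − [v_0,v_3] + [v_0,v_1],
  ∂[v_2,v_3,v_4] = [v_3,v_4] − [v_2,v_4] + [v_2,v_3].
The 10×5 boundary matrix has rank 5 and Smith normal form diag(1,1,1,1,1).

From H_k ≅ ker(∂_k) / im(∂_{k+1}) we obtain:

  H_0: rank C_0 − rank ∂_1 = 5 − 4 = 1, and the invariant factors of ∂_1 are all 1, so H_0 = Z.
  H_1: rank ker ∂_1 − rank ∂_2 = (10 − 4) − 5 = 1, and the invariant factors of ∂_2 are all 1, so H_1 = Z.
  H_2: rank ker ∂_2 − rank ∂_3 = (5 − 5) − 0 = 0, and there is no ∂_3, so H_2 = 0.

As a check, the Euler characteristic is 5 − 10 + 5 = 0, which agrees with 1 − 1 + 0 = 0.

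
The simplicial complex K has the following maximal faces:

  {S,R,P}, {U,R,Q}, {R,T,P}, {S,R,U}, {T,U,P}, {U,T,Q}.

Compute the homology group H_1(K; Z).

H_1 = Z.

K has 6 vertices, 12 edges, 6 triangles.
rank ∂_1 = 5, rank ∂_2 = 6 ⇒ b_1 = 12 − 5 − 6 = 1; all invariant factors of ∂_2 are 1 so no torsion. So H_1 ≅ Z.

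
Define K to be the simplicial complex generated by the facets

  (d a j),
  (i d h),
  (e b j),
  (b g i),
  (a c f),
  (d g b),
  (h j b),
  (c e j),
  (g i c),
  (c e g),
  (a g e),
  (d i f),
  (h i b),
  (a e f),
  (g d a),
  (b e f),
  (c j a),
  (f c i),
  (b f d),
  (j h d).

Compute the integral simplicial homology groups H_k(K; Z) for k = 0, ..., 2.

Fix the vertex order a < b < c < d < e < f < g < h < i < j and write every simplex with vertices in increasing order. Then dim K = 2 and the simplices of K are:

  0-simplices (10): a, b, c, d, e, f, g, h, i, j
  1-simplices (30): ac, ad, ae, af, ag, aj, bd, be, bf, bg, bh, bi, bj, ce, cf, cg, ci, cj, df, dg, dh, di, dj, ef, eg, ej, fi, gi, hi, hj
  2-simplices (20): acf, acj, adg, adj, aef, aeg, bdf, bdg, bef, bej, bgi, bhi, bhj, ceg, cej, cfi, cgi, dfi, dhi, dhj

Hence C_0 ≅ Z^10, C_1 ≅ Z^30, C_2 ≅ Z^20.

The boundary map ∂_1: C_1 → C_0 is given by ∂[p,q] = [q] − [p]. For instance
  ∂hj = j − h.
The resulting 10×30 matrix has rank 9, and its Smith normal form has invariant factors (1,1,1,1,1,1,1,1,1).

Boundary ∂_2: C_2 → C_1 sends each 2-simplex [p,q,r] to [q,r] − [p,r] + [p,q]. For instance
  ∂cej = ej − cj + ce,
  ∂cgi = gi − ci + cg.
The 30×20 boundary matrix has rank 20 and Smith normal form diag(1,1,1,1,1,1,1,1,1,1,1,1,1,1,1,1,1,1,1,2).

Reading off H_k = ker ∂_k / im ∂_{k+1}:

  H_0: rank C_0 − rank ∂_1 = 10 − 9 = 1, and the invariant factors of ∂_1 are all 1, so H_0 = Z.
  H_1: rank ker ∂_1 − rank ∂_2 = (30 − 9) − 20 = 1, and ∂_2 has invariant factor 2 > 1, so H_1 = Z ⊕ Z/2.
  H_2: rank ker ∂_2 − rank ∂_3 = (20 − 20) − 0 = 0, and there is no ∂_3, so H_2 = 0.

(K is a triangulation of the Klein bottle.)

H_0 ≅ Z,  H_1 ≅ Z ⊕ Z/2,  H_2 = 0.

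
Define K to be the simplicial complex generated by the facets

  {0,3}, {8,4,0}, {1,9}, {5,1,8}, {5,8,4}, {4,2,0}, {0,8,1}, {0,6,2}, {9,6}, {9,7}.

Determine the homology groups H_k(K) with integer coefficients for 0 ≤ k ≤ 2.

Order the vertices as 0 < 1 < 2 < 3 < 4 < 5 < 6 < 7 < 8 < 9. Listing each simplex with vertices in this order, K has dimension 2 with simplices:

  0-simplices (10): [0], [1], [2], [3], [4], [5], [6], [7], [8], [9]
  1-simplices (16): [0,1], [0,2], [0,3], [0,4], [0,6], [0,8], [1,5], [1,8], [1,9], [2,4], [2,6], [4,5], [4,8], [5,8], [6,9], [7,9]
  2-simplices (6): [0,1,8], [0,2,4], [0,2,6], [0,4,8], [1,5,8], [4,5,8]

giving chain groups C_0 ≅ Z^10, C_1 ≅ Z^16, C_2 ≅ Z^6.

The boundary map ∂_1: C_1 → C_0 sends each edge [p,q] (with p < q) to q − p. For instance
  ∂[4,8] = [8] − [4].
This gives a 10×16 integer matrix of rank 9; reducing to Smith normal form yields diagonal entries (1,1,1,1,1,1,1,1,1).

∂_2: C_2 → C_1 maps a triangle to the signed sum of its edges. For instance
  ∂[0,1,8] = [1,8] − [0,8] + [0,1],
  ∂[1,5,8] = [5,8] − [1,8] + [1,5].
As a 16×6 matrix over Z this has rank 6, with invariant factors (1,1,1,1,1,1).

Reading off H_k = ker ∂_k / im ∂_{k+1}:

  H_0: rank C_0 − rank ∂_1 = 10 − 9 = 1, and the invariant factors of ∂_1 are all 1, so H_0 ≅ Z.
  H_1: rank ker ∂_1 − rank ∂_2 = (16 − 9) − 6 = 1, and the invariant factors of ∂_2 are all 1, so H_1 ≅ Z.
  H_2: rank ker ∂_2 − rank ∂_3 = (6 − 6) − 0 = 0, and there is no ∂_3, so H_2 ≅ 0.

H_0 ≅ Z,  H_1 ≅ Z,  H_2 = 0.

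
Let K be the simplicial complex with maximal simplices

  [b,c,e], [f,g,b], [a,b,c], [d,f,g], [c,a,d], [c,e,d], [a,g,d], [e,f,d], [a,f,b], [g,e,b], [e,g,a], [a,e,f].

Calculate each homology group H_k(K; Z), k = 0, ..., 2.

H_0 ≅ Z,  H_1 ≅ Z/2,  H_2 = 0.

K has 7 vertices, 18 edges, 12 triangles.
rank ∂_0 = 0, rank ∂_1 = 6 ⇒ b_0 = 7 − 0 − 6 = 1; all invariant factors of ∂_1 are 1 so no torsion. So H_0 ≅ Z.
rank ∂_1 = 6, rank ∂_2 = 12 ⇒ b_1 = 18 − 6 − 12 = 0; ∂_2 has invariant factor(s) [2] giving torsion. So H_1 ≅ Z/2.
rank ∂_2 = 12, rank ∂_3 = 0 ⇒ b_2 = 12 − 12 − 0 = 0. So H_2 ≅ 0.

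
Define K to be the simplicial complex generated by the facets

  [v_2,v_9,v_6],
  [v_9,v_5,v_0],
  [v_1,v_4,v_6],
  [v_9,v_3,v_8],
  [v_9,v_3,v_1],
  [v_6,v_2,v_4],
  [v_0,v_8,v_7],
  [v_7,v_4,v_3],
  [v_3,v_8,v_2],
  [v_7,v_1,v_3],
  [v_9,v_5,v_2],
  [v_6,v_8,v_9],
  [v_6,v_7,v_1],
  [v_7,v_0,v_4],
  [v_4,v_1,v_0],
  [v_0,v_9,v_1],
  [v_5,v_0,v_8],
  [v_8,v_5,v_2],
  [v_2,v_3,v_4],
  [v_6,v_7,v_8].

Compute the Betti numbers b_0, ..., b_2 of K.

Fix the vertex order v_0 < v_1 < v_2 < v_3 < v_4 < v_5 < v_6 < v_7 < v_8 < v_9 and write every simplex with vertices in increasing order. Then dim K = 2 and the simplices of K are:

  0-simplices (10): [v_0], [v_1], [v_2], [v_3], [v_4], [v_5], [v_6], [v_7], [v_8], [v_9]
  1-simplices (30): (30 of them)
  2-simplices (20): (20 of them)

Hence C_0 ≅ Z^10, C_1 ≅ Z^30, C_2 ≅ Z^20.

Boundary ∂_1: C_1 → C_0 sends each edge [p,q] (with p < q) to q − p.
The resulting 10×30 matrix has rank 9, and its Smith normal form has invariant factors (1,1,1,1,1,1,1,1,1).

The boundary map ∂_2: C_2 → C_1 sends each 2-simplex [p,q,r] to [q,r] − [p,r] + [p,q]. For instance
  ∂[v_0,v_5,v_8] = [v_5,v_8] − [v_0,v_8] + [v_0,v_5],
  ∂[v_0,v_4,v_7] = [v_4,v_7] − [v_0,v_7] + [v_0,v_4].
This gives a 30×20 integer matrix of rank 20; reducing to Smith normal form yields diagonal entries (1,1,1,1,1,1,1,1,1,1,1,1,1,1,1,1,1,1,1,2).

From H_k ≅ ker(∂_k) / im(∂_{k+1}) we obtain:

  H_0: rank C_0 − rank ∂_1 = 10 − 9 = 1, and the invariant factors of ∂_1 are all 1, so H_0 = Z.
  H_1: rank ker ∂_1 − rank ∂_2 = (30 − 9) − 20 = 1, and ∂_2 has invariant factor 2 > 1, so H_1 = Z ⊕ Z/2.
  H_2: rank ker ∂_2 − rank ∂_3 = (20 − 20) − 0 = 0, and there is no ∂_3, so H_2 = 0.

Hence the Betti numbers are b_0 = 1, b_1 = 1, b_2 = 0.

b_0 = 1, b_1 = 1, b_2 = 0.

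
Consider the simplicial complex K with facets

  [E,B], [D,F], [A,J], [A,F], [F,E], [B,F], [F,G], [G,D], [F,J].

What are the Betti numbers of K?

b_0 = 1, b_1 = 3.

Take the total order A < B < D < E < F < G < J on the vertex set. Then K (dimension 1) consists of the simplices:

  0-simplices (7): A, B, D, E, F, G, J
  1-simplices (9): AF, AJ, BE, BF, DF, DG, EF, FG, FJ

Hence C_0 ≅ Z^7, C_1 ≅ Z^9.

Boundary ∂_1: C_1 → C_0 maps an edge to its endpoints' difference, ∂[p,q] = q − p. For instance
  ∂BF = F − B.
The resulting 7×9 matrix has rank 6, and its Smith normal form has invariant factors (1,1,1,1,1,1).

Reading off H_k = ker ∂_k / im ∂_{k+1}:

  H_0: rank C_0 − rank ∂_1 = 7 − 6 = 1, and the invariant factors of ∂_1 are all 1, so H_0 = Z.
  H_1: rank ker ∂_1 − rank ∂_2 = (9 − 6) − 0 = 3, and there is no ∂_2, so H_1 = Z^3.

Hence the Betti numbers are b_0 = 1, b_1 = 3.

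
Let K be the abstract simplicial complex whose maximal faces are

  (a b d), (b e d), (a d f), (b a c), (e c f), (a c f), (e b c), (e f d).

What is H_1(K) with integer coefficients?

Order the vertices as a < b < c < d < e < f. Listing each simplex with vertices in this order, K has dimension 2 with simplices:

  0-simplices (6): a, b, c, d, e, f
  1-simplices (12): ab, ac, ad, af, bc, bd, be, ce, cf, de, df, ef
  2-simplices (8): abc, abd, acf, adf, bce, bde, cef, def

Hence C_0 ≅ Z^6, C_1 ≅ Z^12, C_2 ≅ Z^8.

∂_1: C_1 → C_0 maps an edge to its endpoints' difference, ∂[p,q] = q − p. For instance
  ∂bc = c − b.
The resulting 6×12 matrix has rank 5, and its Smith normal form has invariant factors (1,1,1,1,1).

∂_2: C_2 → C_1 maps a triangle to the signed sum of its edges. For instance
  ∂def = ef − df + de,
  ∂abd = bd − ad + ab.
The resulting 12×8 matrix has rank 7, and its Smith normal form has invariant factors (1,1,1,1,1,1,1).

Reading off H_k = ker ∂_k / im ∂_{k+1}:

  H_1: rank ker ∂_1 − rank ∂_2 = (12 − 5) − 7 = 0, and the invariant factors of ∂_2 are all 1, so H_1 = 0.

H_1 = 0.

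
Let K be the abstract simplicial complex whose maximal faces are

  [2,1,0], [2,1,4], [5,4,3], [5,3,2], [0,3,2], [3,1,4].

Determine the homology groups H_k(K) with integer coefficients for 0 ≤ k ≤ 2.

H_0 ≅ Z,  H_1 ≅ Z,  H_2 = 0.

Order the vertices as 0 < 1 < 2 < 3 < 4 < 5. Listing each simplex with vertices in this order, K has dimension 2 with simplices:

  0-simplices (6): [0], [1], [2], [3], [4], [5]
  1-simplices (12): [0,1], [0,2], [0,3], [1,2], [1,3], [1,4], [2,3], [2,4], [2,5], [3,4], [3,5], [4,5]
  2-simplices (6): [0,1,2], [0,2,3], [1,2,4], [1,3,4], [2,3,5], [3,4,5]

giving chain groups C_0 ≅ Z^6, C_1 ≅ Z^12, C_2 ≅ Z^6.

Boundary ∂_1: C_1 → C_0 sends each edge [p,q] (with p < q) to q − p. For instance
  ∂[0,1] = [1] − [0].
The resulting 6×12 matrix has rank 5, and its Smith normal form has invariant factors (1,1,1,1,1).

Boundary ∂_2: C_2 → C_1 sends each 2-simplex [p,q,r] to [q,r] − [p,r] + [p,q]. For instance
  ∂[0,2,3] = [2,3] − [0,3] + [0,2],
  ∂[2,3,5] = [3,5] − [2,5] + [2,3].
As a 12×6 matrix over Z this has rank 6, with invariant factors (1,1,1,1,1,1).

Reading off H_k = ker ∂_k / im ∂_{k+1}:

  H_0: rank C_0 − rank ∂_1 = 6 − 5 = 1, and the invariant factors of ∂_1 are all 1, so H_0 = Z.
  H_1: rank ker ∂_1 − rank ∂_2 = (12 − 5) − 6 = 1, and the invariant factors of ∂_2 are all 1, so H_1 = Z.
  H_2: rank ker ∂_2 − rank ∂_3 = (6 − 6) − 0 = 0, and there is no ∂_3, so H_2 = 0.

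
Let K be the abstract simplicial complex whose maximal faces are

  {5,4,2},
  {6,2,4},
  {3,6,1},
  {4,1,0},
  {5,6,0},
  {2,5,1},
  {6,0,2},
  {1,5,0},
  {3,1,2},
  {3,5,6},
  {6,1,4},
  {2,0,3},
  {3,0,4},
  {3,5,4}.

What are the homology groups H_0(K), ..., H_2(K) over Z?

H_0 ≅ Z,  H_1 ≅ Z^2,  H_2 ≅ Z.

Fix the vertex order 0 < 1 < 2 < 3 < 4 < 5 < 6 and write every simplex with vertices in increasing order. Then dim K = 2 and the simplices of K are:

  0-simplices (7): [0], [1], [2], [3], [4], [5], [6]
  1-simplices (21): [0,1], [0,2], [0,3], [0,4], [0,5], [0,6], [1,2], [1,3], [1,4], [1,5], [1,6], [2,3], [2,4], [2,5], [2,6], [3,4], [3,5], [3,6], [4,5], [4,6], [5,6]
  2-simplices (14): [0,1,4], [0,1,5], [0,2,3], [0,2,6], [0,3,4], [0,5,6], [1,2,3], [1,2,5], [1,3,6], [1,4,6], [2,4,5], [2,4,6], [3,4,5], [3,5,6]

giving chain groups C_0 ≅ Z^7, C_1 ≅ Z^21, C_2 ≅ Z^14.

∂_1: C_1 → C_0 maps an edge to its endpoints' difference, ∂[p,q] = q − p.
The 7×21 boundary matrix has rank 6 and Smith normal form diag(1,1,1,1,1,1).

The boundary map ∂_2: C_2 → C_1 sends each 2-simplex [p,q,r] to [q,r] − [p,r] + [p,q]. For instance
  ∂[2,4,6] = [4,6] − [2,6] + [2,4],
  ∂[1,3,6] = [3,6] − [1,6] + [1,3].
The 21×14 boundary matrix has rank 13 and Smith normal form diag(1,1,1,1,1,1,1,1,1,1,1,1,1).

Reading off H_k = ker ∂_k / im ∂_{k+1}:

  H_0: rank C_0 − rank ∂_1 = 7 − 6 = 1, and the invariant factors of ∂_1 are all 1, so H_0 ≅ Z.
  H_1: rank ker ∂_1 − rank ∂_2 = (21 − 6) − 13 = 2, and the invariant factors of ∂_2 are all 1, so H_1 ≅ Z^2.
  H_2: rank ker ∂_2 − rank ∂_3 = (14 − 13) − 0 = 1, and there is no ∂_3, so H_2 ≅ Z.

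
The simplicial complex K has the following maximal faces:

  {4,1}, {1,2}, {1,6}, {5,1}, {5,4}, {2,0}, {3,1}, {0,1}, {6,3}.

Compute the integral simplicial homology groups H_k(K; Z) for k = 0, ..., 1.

Fix the vertex order 0 < 1 < 2 < 3 < 4 < 5 < 6 and write every simplex with vertices in increasing order. Then dim K = 1 and the simplices of K are:

  0-simplices (7): [0], [1], [2], [3], [4], [5], [6]
  1-simplices (9): [0,1], [0,2], [1,2], [1,3], [1,4], [1,5], [1,6], [3,6], [4,5]

Hence C_0 ≅ Z^7, C_1 ≅ Z^9.

The boundary map ∂_1: C_1 → C_0 maps an edge to its endpoints' difference, ∂[p,q] = q − p. For instance
  ∂[0,2] = [2] − [0].
As a 7×9 matrix over Z this has rank 6, with invariant factors (1,1,1,1,1,1).

Now H_k = ker ∂_k / im ∂_{k+1}, so:

  H_0: rank C_0 − rank ∂_1 = 7 − 6 = 1, and the invariant factors of ∂_1 are all 1, so H_0 ≅ Z.
  H_1: rank ker ∂_1 − rank ∂_2 = (9 − 6) − 0 = 3, and there is no ∂_2, so H_1 ≅ Z^3.

H_0 ≅ Z,  H_1 ≅ Z^3.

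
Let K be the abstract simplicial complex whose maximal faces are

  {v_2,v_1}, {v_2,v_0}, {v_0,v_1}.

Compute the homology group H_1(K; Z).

Fix the vertex order v_0 < v_1 < v_2 and write every simplex with vertices in increasing order. Then dim K = 1 and the simplices of K are:

  0-simplices (3): [v_0], [v_1], [v_2]
  1-simplices (3): [v_0,v_1], [v_0,v_2], [v_1,v_2]

giving chain groups C_0 ≅ Z^3, C_1 ≅ Z^3.

Boundary ∂_1: C_1 → C_0 maps an edge to its endpoints' difference, ∂[p,q] = q − p. For instance
  ∂[v_1,v_2] = [v_2] − [v_1].
As a 3×3 matrix over Z this has rank 2, with invariant factors (1,1).

Computing H_k = (kernel of ∂_k) / (image of ∂_{k+1}):

  H_1: rank ker ∂_1 − rank ∂_2 = (3 − 2) − 0 = 1, and there is no ∂_2, so H_1 ≅ Z.

(K is a triangulation of the circle S^1.)

H_1 = Z.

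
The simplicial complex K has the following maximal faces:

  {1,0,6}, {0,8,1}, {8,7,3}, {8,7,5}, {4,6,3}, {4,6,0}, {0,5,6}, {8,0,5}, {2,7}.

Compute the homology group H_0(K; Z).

Fix the vertex order 0 < 1 < 2 < 3 < 4 < 5 < 6 < 7 < 8 and write every simplex with vertices in increasing order. Then dim K = 2 and the simplices of K are:

  0-simplices (9): [0], [1], [2], [3], [4], [5], [6], [7], [8]
  1-simplices (17): [0,1], [0,4], [0,5], [0,6], [0,8], [1,6], [1,8], [2,7], [3,4], [3,6], [3,7], [3,8], [4,6], [5,6], [5,7], [5,8], [7,8]
  2-simplices (8): [0,1,6], [0,1,8], [0,4,6], [0,5,6], [0,5,8], [3,4,6], [3,7,8], [5,7,8]

giving chain groups C_0 ≅ Z^9, C_1 ≅ Z^17, C_2 ≅ Z^8.

Boundary ∂_1: C_1 → C_0 sends each edge [p,q] (with p < q) to q − p. For instance
  ∂[3,6] = [6] − [3].
The resulting 9×17 matrix has rank 8, and its Smith normal form has invariant factors (1,1,1,1,1,1,1,1).

The boundary map ∂_2: C_2 → C_1 acts by ∂[p,q,r] = [q,r] − [p,r] + [p,q]. For instance
  ∂[0,1,6] = [1,6] − [0,6] + [0,1],
  ∂[0,1,8] = [1,8] − [0,8] + [0,1].
The 17×8 boundary matrix has rank 8 and Smith normal form diag(1,1,1,1,1,1,1,1).

Computing H_k = (kernel of ∂_k) / (image of ∂_{k+1}):

  H_0: rank C_0 − rank ∂_1 = 9 − 8 = 1, and the invariant factors of ∂_1 are all 1, so H_0 = Z.

H_0 = Z.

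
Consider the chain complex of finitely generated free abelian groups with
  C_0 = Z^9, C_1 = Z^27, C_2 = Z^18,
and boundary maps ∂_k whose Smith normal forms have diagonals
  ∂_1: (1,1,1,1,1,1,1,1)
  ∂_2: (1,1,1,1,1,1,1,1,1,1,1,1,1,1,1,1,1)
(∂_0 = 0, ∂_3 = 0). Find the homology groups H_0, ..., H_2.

H_0: b_0 = 9 − 0 − 8 = 1; torsion from ∂_1 factors > 1: none. So H_0 ≅ Z.
H_1: b_1 = 27 − 8 − 17 = 2; torsion from ∂_2 factors > 1: none. So H_1 ≅ Z^2.
H_2: b_2 = 18 − 17 − 0 = 1; torsion from ∂_3 factors > 1: none. So H_2 ≅ Z.

H_0 ≅ Z,  H_1 ≅ Z^2,  H_2 ≅ Z.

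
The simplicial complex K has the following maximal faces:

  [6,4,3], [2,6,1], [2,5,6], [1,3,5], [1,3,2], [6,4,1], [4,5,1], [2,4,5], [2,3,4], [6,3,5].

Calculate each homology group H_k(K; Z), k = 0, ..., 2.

We work with the vertex ordering 1 < 2 < 3 < 4 < 5 < 6. The simplices of K, each written with vertices in increasing order, are:

  0-simplices (6): [1], [2], [3], [4], [5], [6]
  1-simplices (15): [1,2], [1,3], [1,4], [1,5], [1,6], [2,3], [2,4], [2,5], [2,6], [3,4], [3,5], [3,6], [4,5], [4,6], [5,6]
  2-simplices (10): [1,2,3], [1,2,6], [1,3,5], [1,4,5], [1,4,6], [2,3,4], [2,4,5], [2,5,6], [3,4,6], [3,5,6]

so the chain groups are C_0 ≅ Z^6, C_1 ≅ Z^15, C_2 ≅ Z^10.

The boundary map ∂_1: C_1 → C_0 maps an edge to its endpoints' difference, ∂[p,q] = q − p.
The resulting 6×15 matrix has rank 5, and its Smith normal form has invariant factors (1,1,1,1,1).

∂_2: C_2 → C_1 acts by ∂[p,q,r] = [q,r] − [p,r] + [p,q]. For instance
  ∂[1,2,3] = [2,3] − [1,3] + [1,2],
  ∂[2,4,5] = [4,5] − [2,5] + [2,4].
The 15×10 boundary matrix has rank 10 and Smith normal form diag(1,1,1,1,1,1,1,1,1,2).

Now H_k = ker ∂_k / im ∂_{k+1}, so:

  H_0: rank C_0 − rank ∂_1 = 6 − 5 = 1, and the invariant factors of ∂_1 are all 1, so H_0 = Z.
  H_1: rank ker ∂_1 − rank ∂_2 = (15 − 5) − 10 = 0, and ∂_2 has invariant factor 2 > 1, so H_1 = Z/2.
  H_2: rank ker ∂_2 − rank ∂_3 = (10 − 10) − 0 = 0, and there is no ∂_3, so H_2 = 0.

H_0 = Z,  H_1 = Z/2,  H_2 = 0.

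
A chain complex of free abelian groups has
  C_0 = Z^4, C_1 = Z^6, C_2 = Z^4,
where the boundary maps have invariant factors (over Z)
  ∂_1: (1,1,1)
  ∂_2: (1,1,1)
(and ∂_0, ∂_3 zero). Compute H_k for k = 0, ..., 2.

H_0: b_0 = 4 − 0 − 3 = 1; torsion from ∂_1 factors > 1: none. So H_0 ≅ Z.
H_1: b_1 = 6 − 3 − 3 = 0; torsion from ∂_2 factors > 1: none. So H_1 ≅ 0.
H_2: b_2 = 4 − 3 − 0 = 1; torsion from ∂_3 factors > 1: none. So H_2 ≅ Z.

H_0 ≅ Z,  H_1 = 0,  H_2 ≅ Z.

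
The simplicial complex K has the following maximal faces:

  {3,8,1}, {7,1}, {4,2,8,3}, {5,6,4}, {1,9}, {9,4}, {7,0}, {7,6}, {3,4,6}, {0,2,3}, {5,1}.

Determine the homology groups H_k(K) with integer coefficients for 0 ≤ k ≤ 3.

K has 10 vertices, 20 edges, 8 triangles, 1 3-simplex.
rank ∂_0 = 0, rank ∂_1 = 9 ⇒ b_0 = 10 − 0 − 9 = 1; all invariant factors of ∂_1 are 1 so no torsion. So H_0 = Z.
rank ∂_1 = 9, rank ∂_2 = 7 ⇒ b_1 = 20 − 9 − 7 = 4; all invariant factors of ∂_2 are 1 so no torsion. So H_1 = Z^4.
rank ∂_2 = 7, rank ∂_3 = 1 ⇒ b_2 = 8 − 7 − 1 = 0; all invariant factors of ∂_3 are 1 so no torsion. So H_2 = 0.
rank ∂_3 = 1, rank ∂_4 = 0 ⇒ b_3 = 1 − 1 − 0 = 0. So H_3 = 0.

H_0 = Z,  H_1 = Z^4,  H_2 = 0,  H_3 = 0.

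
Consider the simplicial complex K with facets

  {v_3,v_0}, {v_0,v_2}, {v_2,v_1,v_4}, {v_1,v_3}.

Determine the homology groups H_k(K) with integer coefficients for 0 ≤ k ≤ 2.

Fix the vertex order v_0 < v_1 < v_2 < v_3 < v_4 and write every simplex with vertices in increasing order. Then dim K = 2 and the simplices of K are:

  0-simplices (5): [v_0], [v_1], [v_2], [v_3], [v_4]
  1-simplices (6): [v_0,v_2], [v_0,v_3], [v_1,v_2], [v_1,v_3], [v_1,v_4], [v_2,v_4]
  2-simplices (1): [v_1,v_2,v_4]

Hence C_0 ≅ Z^5, C_1 ≅ Z^6, C_2 ≅ Z^1.

∂_1: C_1 → C_0 maps an edge to its endpoints' difference, ∂[p,q] = q − p.
As a 5×6 matrix over Z this has rank 4, with invariant factors (1,1,1,1).

The boundary map ∂_2: C_2 → C_1 acts by ∂[p,q,r] = [q,r] − [p,r] + [p,q]. For instance
  ∂[v_1,v_2,v_4] = [v_2,v_4] − [v_1,v_4] + [v_1,v_2].
The resulting 6×1 matrix has rank 1, and its Smith normal form has invariant factors (1).

Now H_k = ker ∂_k / im ∂_{k+1}, so:

  H_0: rank C_0 − rank ∂_1 = 5 − 4 = 1, and the invariant factors of ∂_1 are all 1, so H_0 = Z.
  H_1: rank ker ∂_1 − rank ∂_2 = (6 − 4) − 1 = 1, and the invariant factors of ∂_2 are all 1, so H_1 = Z.
  H_2: rank ker ∂_2 − rank ∂_3 = (1 − 1) − 0 = 0, and there is no ∂_3, so H_2 = 0.

As a check, the Euler characteristic is 5 − 6 + 1 = 0, which agrees with 1 − 1 + 0 = 0.

H_0 ≅ Z,  H_1 ≅ Z,  H_2 = 0.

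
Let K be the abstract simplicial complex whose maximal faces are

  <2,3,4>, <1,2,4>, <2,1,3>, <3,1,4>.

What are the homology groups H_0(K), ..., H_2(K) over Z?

H_0 = Z,  H_1 = 0,  H_2 = Z.

Fix the vertex order 1 < 2 < 3 < 4 and write every simplex with vertices in increasing order. Then dim K = 2 and the simplices of K are:

  0-simplices (4): [1], [2], [3], [4]
  1-simplices (6): [1,2], [1,3], [1,4], [2,3], [2,4], [3,4]
  2-simplices (4): [1,2,3], [1,2,4], [1,3,4], [2,3,4]

Hence C_0 ≅ Z^4, C_1 ≅ Z^6, C_2 ≅ Z^4.

∂_1: C_1 → C_0 sends each edge [p,q] (with p < q) to q − p.
The 4×6 boundary matrix has rank 3 and Smith normal form diag(1,1,1).

Boundary ∂_2: C_2 → C_1 acts by ∂[p,q,r] = [q,r] − [p,r] + [p,q]. For instance
  ∂[1,2,3] = [2,3] − [1,3] + [1,2],
  ∂[1,3,4] = [3,4] − [1,4] + [1,3].
The resulting 6×4 matrix has rank 3, and its Smith normal form has invariant factors (1,1,1).

From H_k ≅ ker(∂_k) / im(∂_{k+1}) we obtain:

  H_0: rank C_0 − rank ∂_1 = 4 − 3 = 1, and the invariant factors of ∂_1 are all 1, so H_0 = Z.
  H_1: rank ker ∂_1 − rank ∂_2 = (6 − 3) − 3 = 0, and the invariant factors of ∂_2 are all 1, so H_1 = 0.
  H_2: rank ker ∂_2 − rank ∂_3 = (4 − 3) − 0 = 1, and there is no ∂_3, so H_2 = Z.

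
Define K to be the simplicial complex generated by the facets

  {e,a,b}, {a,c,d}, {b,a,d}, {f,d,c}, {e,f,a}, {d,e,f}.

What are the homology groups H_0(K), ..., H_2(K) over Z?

H_0 ≅ Z,  H_1 ≅ Z,  H_2 = 0.

Fix the vertex order a < b < c < d < e < f and write every simplex with vertices in increasing order. Then dim K = 2 and the simplices of K are:

  0-simplices (6): a, b, c, d, e, f
  1-simplices (12): ab, ac, ad, ae, af, bd, be, cd, cf, de, df, ef
  2-simplices (6): abd, abe, acd, aef, cdf, def

giving chain groups C_0 ≅ Z^6, C_1 ≅ Z^12, C_2 ≅ Z^6.

The boundary map ∂_1: C_1 → C_0 maps an edge to its endpoints' difference, ∂[p,q] = q − p.
The resulting 6×12 matrix has rank 5, and its Smith normal form has invariant factors (1,1,1,1,1).

Boundary ∂_2: C_2 → C_1 sends each 2-simplex [p,q,r] to [q,r] − [p,r] + [p,q]. For instance
  ∂abd = bd − ad + ab,
  ∂aef = ef − af + ae.
The 12×6 boundary matrix has rank 6 and Smith normal form diag(1,1,1,1,1,1).

Now H_k = ker ∂_k / im ∂_{k+1}, so:

  H_0: rank C_0 − rank ∂_1 = 6 − 5 = 1, and the invariant factors of ∂_1 are all 1, so H_0 ≅ Z.
  H_1: rank ker ∂_1 − rank ∂_2 = (12 − 5) − 6 = 1, and the invariant factors of ∂_2 are all 1, so H_1 ≅ Z.
  H_2: rank ker ∂_2 − rank ∂_3 = (6 − 6) − 0 = 0, and there is no ∂_3, so H_2 ≅ 0.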